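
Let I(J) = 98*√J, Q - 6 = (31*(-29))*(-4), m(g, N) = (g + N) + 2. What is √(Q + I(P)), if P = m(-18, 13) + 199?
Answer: √4974 ≈ 70.527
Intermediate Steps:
m(g, N) = 2 + N + g (m(g, N) = (N + g) + 2 = 2 + N + g)
Q = 3602 (Q = 6 + (31*(-29))*(-4) = 6 - 899*(-4) = 6 + 3596 = 3602)
P = 196 (P = (2 + 13 - 18) + 199 = -3 + 199 = 196)
√(Q + I(P)) = √(3602 + 98*√196) = √(3602 + 98*14) = √(3602 + 1372) = √4974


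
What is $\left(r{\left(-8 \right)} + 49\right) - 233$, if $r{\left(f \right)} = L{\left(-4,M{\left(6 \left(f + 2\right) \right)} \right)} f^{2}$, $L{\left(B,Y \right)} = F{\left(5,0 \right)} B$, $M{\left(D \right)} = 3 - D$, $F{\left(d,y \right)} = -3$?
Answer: $584$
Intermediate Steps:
$L{\left(B,Y \right)} = - 3 B$
$r{\left(f \right)} = 12 f^{2}$ ($r{\left(f \right)} = \left(-3\right) \left(-4\right) f^{2} = 12 f^{2}$)
$\left(r{\left(-8 \right)} + 49\right) - 233 = \left(12 \left(-8\right)^{2} + 49\right) - 233 = \left(12 \cdot 64 + 49\right) - 233 = \left(768 + 49\right) - 233 = 817 - 233 = 584$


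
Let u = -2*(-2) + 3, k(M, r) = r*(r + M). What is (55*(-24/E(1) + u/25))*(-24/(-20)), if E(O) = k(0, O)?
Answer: -39138/25 ≈ -1565.5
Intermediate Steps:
k(M, r) = r*(M + r)
E(O) = O² (E(O) = O*(0 + O) = O*O = O²)
u = 7 (u = 4 + 3 = 7)
(55*(-24/E(1) + u/25))*(-24/(-20)) = (55*(-24/(1²) + 7/25))*(-24/(-20)) = (55*(-24/1 + 7*(1/25)))*(-24*(-1/20)) = (55*(-24*1 + 7/25))*(6/5) = (55*(-24 + 7/25))*(6/5) = (55*(-593/25))*(6/5) = -6523/5*6/5 = -39138/25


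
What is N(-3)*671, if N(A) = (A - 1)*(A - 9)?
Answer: 32208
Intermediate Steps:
N(A) = (-1 + A)*(-9 + A)
N(-3)*671 = (9 + (-3)² - 10*(-3))*671 = (9 + 9 + 30)*671 = 48*671 = 32208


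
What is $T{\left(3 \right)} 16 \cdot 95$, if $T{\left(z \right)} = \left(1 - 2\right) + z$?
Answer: $3040$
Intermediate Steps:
$T{\left(z \right)} = -1 + z$
$T{\left(3 \right)} 16 \cdot 95 = \left(-1 + 3\right) 16 \cdot 95 = 2 \cdot 16 \cdot 95 = 32 \cdot 95 = 3040$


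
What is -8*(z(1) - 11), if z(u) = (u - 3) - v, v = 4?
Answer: 136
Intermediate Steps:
z(u) = -7 + u (z(u) = (u - 3) - 1*4 = (-3 + u) - 4 = -7 + u)
-8*(z(1) - 11) = -8*((-7 + 1) - 11) = -8*(-6 - 11) = -8*(-17) = 136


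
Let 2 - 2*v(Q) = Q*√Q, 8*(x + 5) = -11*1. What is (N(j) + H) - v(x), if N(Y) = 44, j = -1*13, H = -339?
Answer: -296 - 51*I*√102/64 ≈ -296.0 - 8.048*I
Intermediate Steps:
j = -13
x = -51/8 (x = -5 + (-11*1)/8 = -5 + (⅛)*(-11) = -5 - 11/8 = -51/8 ≈ -6.3750)
v(Q) = 1 - Q^(3/2)/2 (v(Q) = 1 - Q*√Q/2 = 1 - Q^(3/2)/2)
(N(j) + H) - v(x) = (44 - 339) - (1 - (-51)*I*√102/64) = -295 - (1 - (-51)*I*√102/64) = -295 - (1 + 51*I*√102/64) = -295 + (-1 - 51*I*√102/64) = -296 - 51*I*√102/64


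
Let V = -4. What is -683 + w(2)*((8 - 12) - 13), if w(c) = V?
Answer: -615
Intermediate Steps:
w(c) = -4
-683 + w(2)*((8 - 12) - 13) = -683 - 4*((8 - 12) - 13) = -683 - 4*(-4 - 13) = -683 - 4*(-17) = -683 + 68 = -615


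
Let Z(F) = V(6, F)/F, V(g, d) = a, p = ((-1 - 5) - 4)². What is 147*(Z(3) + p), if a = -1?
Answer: 14651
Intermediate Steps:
p = 100 (p = (-6 - 4)² = (-10)² = 100)
V(g, d) = -1
Z(F) = -1/F
147*(Z(3) + p) = 147*(-1/3 + 100) = 147*(-1*⅓ + 100) = 147*(-⅓ + 100) = 147*(299/3) = 14651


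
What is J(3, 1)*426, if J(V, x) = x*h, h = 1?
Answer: 426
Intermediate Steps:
J(V, x) = x (J(V, x) = x*1 = x)
J(3, 1)*426 = 1*426 = 426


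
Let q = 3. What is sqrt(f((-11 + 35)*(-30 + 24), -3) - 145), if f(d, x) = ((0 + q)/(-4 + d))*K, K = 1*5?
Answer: 5*I*sqrt(31783)/74 ≈ 12.046*I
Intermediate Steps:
K = 5
f(d, x) = 15/(-4 + d) (f(d, x) = ((0 + 3)/(-4 + d))*5 = (3/(-4 + d))*5 = 15/(-4 + d))
sqrt(f((-11 + 35)*(-30 + 24), -3) - 145) = sqrt(15/(-4 + (-11 + 35)*(-30 + 24)) - 145) = sqrt(15/(-4 + 24*(-6)) - 145) = sqrt(15/(-4 - 144) - 145) = sqrt(15/(-148) - 145) = sqrt(15*(-1/148) - 145) = sqrt(-15/148 - 145) = sqrt(-21475/148) = 5*I*sqrt(31783)/74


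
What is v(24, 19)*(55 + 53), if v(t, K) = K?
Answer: 2052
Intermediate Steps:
v(24, 19)*(55 + 53) = 19*(55 + 53) = 19*108 = 2052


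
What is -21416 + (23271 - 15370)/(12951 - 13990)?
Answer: -22259125/1039 ≈ -21424.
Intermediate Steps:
-21416 + (23271 - 15370)/(12951 - 13990) = -21416 + 7901/(-1039) = -21416 + 7901*(-1/1039) = -21416 - 7901/1039 = -22259125/1039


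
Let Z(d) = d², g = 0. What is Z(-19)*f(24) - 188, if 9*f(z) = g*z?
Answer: -188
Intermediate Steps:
f(z) = 0 (f(z) = (0*z)/9 = (⅑)*0 = 0)
Z(-19)*f(24) - 188 = (-19)²*0 - 188 = 361*0 - 188 = 0 - 188 = -188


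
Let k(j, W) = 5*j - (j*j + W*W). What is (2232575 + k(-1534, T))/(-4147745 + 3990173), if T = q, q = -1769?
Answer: 814403/39393 ≈ 20.674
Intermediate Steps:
T = -1769
k(j, W) = -W² - j² + 5*j (k(j, W) = 5*j - (j² + W²) = 5*j - (W² + j²) = 5*j + (-W² - j²) = -W² - j² + 5*j)
(2232575 + k(-1534, T))/(-4147745 + 3990173) = (2232575 + (-1*(-1769)² - 1*(-1534)² + 5*(-1534)))/(-4147745 + 3990173) = (2232575 + (-1*3129361 - 1*2353156 - 7670))/(-157572) = (2232575 + (-3129361 - 2353156 - 7670))*(-1/157572) = (2232575 - 5490187)*(-1/157572) = -3257612*(-1/157572) = 814403/39393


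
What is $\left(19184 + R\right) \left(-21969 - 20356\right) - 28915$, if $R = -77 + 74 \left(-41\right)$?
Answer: $-680318640$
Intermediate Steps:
$R = -3111$ ($R = -77 - 3034 = -3111$)
$\left(19184 + R\right) \left(-21969 - 20356\right) - 28915 = \left(19184 - 3111\right) \left(-21969 - 20356\right) - 28915 = 16073 \left(-42325\right) - 28915 = -680289725 - 28915 = -680318640$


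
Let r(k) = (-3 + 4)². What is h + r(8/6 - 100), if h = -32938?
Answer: -32937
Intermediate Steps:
r(k) = 1 (r(k) = 1² = 1)
h + r(8/6 - 100) = -32938 + 1 = -32937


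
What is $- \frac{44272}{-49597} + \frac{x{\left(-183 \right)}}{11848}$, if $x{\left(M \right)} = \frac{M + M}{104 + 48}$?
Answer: $\frac{39855557605}{44659519456} \approx 0.89243$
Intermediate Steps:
$x{\left(M \right)} = \frac{M}{76}$ ($x{\left(M \right)} = \frac{2 M}{152} = 2 M \frac{1}{152} = \frac{M}{76}$)
$- \frac{44272}{-49597} + \frac{x{\left(-183 \right)}}{11848} = - \frac{44272}{-49597} + \frac{\frac{1}{76} \left(-183\right)}{11848} = \left(-44272\right) \left(- \frac{1}{49597}\right) - \frac{183}{900448} = \frac{44272}{49597} - \frac{183}{900448} = \frac{39855557605}{44659519456}$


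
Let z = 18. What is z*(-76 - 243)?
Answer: -5742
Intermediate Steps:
z*(-76 - 243) = 18*(-76 - 243) = 18*(-319) = -5742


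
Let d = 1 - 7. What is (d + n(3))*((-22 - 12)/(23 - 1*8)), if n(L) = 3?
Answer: 34/5 ≈ 6.8000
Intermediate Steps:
d = -6
(d + n(3))*((-22 - 12)/(23 - 1*8)) = (-6 + 3)*((-22 - 12)/(23 - 1*8)) = -(-102)/(23 - 8) = -(-102)/15 = -3*(-34/15) = 34/5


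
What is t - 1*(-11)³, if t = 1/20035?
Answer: 26666586/20035 ≈ 1331.0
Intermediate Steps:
t = 1/20035 ≈ 4.9913e-5
t - 1*(-11)³ = 1/20035 - 1*(-11)³ = 1/20035 - 1*(-1331) = 1/20035 + 1331 = 26666586/20035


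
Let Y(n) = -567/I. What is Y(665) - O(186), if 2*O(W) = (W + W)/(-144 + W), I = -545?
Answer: -12926/3815 ≈ -3.3882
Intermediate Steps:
Y(n) = 567/545 (Y(n) = -567/(-545) = -567*(-1/545) = 567/545)
O(W) = W/(-144 + W) (O(W) = ((W + W)/(-144 + W))/2 = ((2*W)/(-144 + W))/2 = (2*W/(-144 + W))/2 = W/(-144 + W))
Y(665) - O(186) = 567/545 - 186/(-144 + 186) = 567/545 - 186/42 = 567/545 - 1*31/7 = 567/545 - 31/7 = -12926/3815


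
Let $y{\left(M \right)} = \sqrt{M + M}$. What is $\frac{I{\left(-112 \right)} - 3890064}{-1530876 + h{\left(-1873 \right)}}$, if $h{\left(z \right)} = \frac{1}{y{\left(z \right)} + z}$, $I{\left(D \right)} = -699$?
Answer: $\frac{1100931353977039821}{433177088411223763} - \frac{204777 i \sqrt{3746}}{433177088411223763} \approx 2.5415 - 2.8933 \cdot 10^{-11} i$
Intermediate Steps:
$y{\left(M \right)} = \sqrt{2} \sqrt{M}$ ($y{\left(M \right)} = \sqrt{2 M} = \sqrt{2} \sqrt{M}$)
$h{\left(z \right)} = \frac{1}{z + \sqrt{2} \sqrt{z}}$ ($h{\left(z \right)} = \frac{1}{\sqrt{2} \sqrt{z} + z} = \frac{1}{z + \sqrt{2} \sqrt{z}}$)
$\frac{I{\left(-112 \right)} - 3890064}{-1530876 + h{\left(-1873 \right)}} = \frac{-699 - 3890064}{-1530876 + \frac{1}{-1873 + \sqrt{2} \sqrt{-1873}}} = - \frac{3890763}{-1530876 + \frac{1}{-1873 + \sqrt{2} i \sqrt{1873}}} = - \frac{3890763}{-1530876 + \frac{1}{-1873 + i \sqrt{3746}}}$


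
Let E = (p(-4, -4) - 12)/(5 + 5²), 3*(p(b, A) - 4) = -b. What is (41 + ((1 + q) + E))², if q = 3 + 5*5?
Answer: 394384/81 ≈ 4868.9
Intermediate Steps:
p(b, A) = 4 - b/3 (p(b, A) = 4 + (-b)/3 = 4 - b/3)
q = 28 (q = 3 + 25 = 28)
E = -2/9 (E = ((4 - ⅓*(-4)) - 12)/(5 + 5²) = ((4 + 4/3) - 12)/(5 + 25) = (16/3 - 12)/30 = -20/3*1/30 = -2/9 ≈ -0.22222)
(41 + ((1 + q) + E))² = (41 + ((1 + 28) - 2/9))² = (41 + (29 - 2/9))² = (41 + 259/9)² = (628/9)² = 394384/81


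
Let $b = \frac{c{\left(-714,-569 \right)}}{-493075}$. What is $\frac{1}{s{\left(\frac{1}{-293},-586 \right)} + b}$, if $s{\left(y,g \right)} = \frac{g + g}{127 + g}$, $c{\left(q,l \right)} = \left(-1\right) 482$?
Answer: $\frac{226321425}{578105138} \approx 0.39149$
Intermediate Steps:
$c{\left(q,l \right)} = -482$
$s{\left(y,g \right)} = \frac{2 g}{127 + g}$
$b = \frac{482}{493075}$ ($b = - \frac{482}{-493075} = \left(-482\right) \left(- \frac{1}{493075}\right) = \frac{482}{493075} \approx 0.00097754$)
$\frac{1}{s{\left(\frac{1}{-293},-586 \right)} + b} = \frac{1}{2 \left(-586\right) \frac{1}{127 - 586} + \frac{482}{493075}} = \frac{1}{2 \left(-586\right) \frac{1}{-459} + \frac{482}{493075}} = \frac{1}{2 \left(-586\right) \left(- \frac{1}{459}\right) + \frac{482}{493075}} = \frac{1}{\frac{1172}{459} + \frac{482}{493075}} = \frac{1}{\frac{578105138}{226321425}} = \frac{226321425}{578105138}$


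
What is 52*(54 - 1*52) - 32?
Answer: 72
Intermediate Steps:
52*(54 - 1*52) - 32 = 52*(54 - 52) - 32 = 52*2 - 32 = 104 - 32 = 72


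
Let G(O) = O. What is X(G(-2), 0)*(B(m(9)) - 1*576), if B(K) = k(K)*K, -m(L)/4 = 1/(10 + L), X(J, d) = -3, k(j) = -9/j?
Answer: 1755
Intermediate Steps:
m(L) = -4/(10 + L)
B(K) = -9 (B(K) = (-9/K)*K = -9)
X(G(-2), 0)*(B(m(9)) - 1*576) = -3*(-9 - 1*576) = -3*(-9 - 576) = -3*(-585) = 1755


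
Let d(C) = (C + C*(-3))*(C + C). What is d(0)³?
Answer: 0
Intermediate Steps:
d(C) = -4*C² (d(C) = (C - 3*C)*(2*C) = (-2*C)*(2*C) = -4*C²)
d(0)³ = (-4*0²)³ = (-4*0)³ = 0³ = 0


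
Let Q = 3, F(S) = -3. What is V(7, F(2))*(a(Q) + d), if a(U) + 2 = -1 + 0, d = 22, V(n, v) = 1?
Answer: 19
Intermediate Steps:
a(U) = -3 (a(U) = -2 + (-1 + 0) = -2 - 1 = -3)
V(7, F(2))*(a(Q) + d) = 1*(-3 + 22) = 1*19 = 19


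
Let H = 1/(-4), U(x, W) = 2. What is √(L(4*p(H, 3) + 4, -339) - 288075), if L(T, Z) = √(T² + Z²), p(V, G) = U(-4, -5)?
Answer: √(-288075 + 3*√12785) ≈ 536.41*I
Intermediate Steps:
H = -¼ ≈ -0.25000
p(V, G) = 2
√(L(4*p(H, 3) + 4, -339) - 288075) = √(√((4*2 + 4)² + (-339)²) - 288075) = √(√((8 + 4)² + 114921) - 288075) = √(√(12² + 114921) - 288075) = √(√(144 + 114921) - 288075) = √(√115065 - 288075) = √(3*√12785 - 288075) = √(-288075 + 3*√12785)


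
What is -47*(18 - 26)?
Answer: 376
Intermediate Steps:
-47*(18 - 26) = -47*(-8) = 376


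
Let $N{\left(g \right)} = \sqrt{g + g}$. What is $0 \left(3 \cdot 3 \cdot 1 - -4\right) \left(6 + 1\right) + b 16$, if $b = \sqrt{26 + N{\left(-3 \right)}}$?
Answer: $16 \sqrt{26 + i \sqrt{6}} \approx 81.675 + 3.8388 i$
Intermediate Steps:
$N{\left(g \right)} = \sqrt{2} \sqrt{g}$ ($N{\left(g \right)} = \sqrt{2 g} = \sqrt{2} \sqrt{g}$)
$b = \sqrt{26 + i \sqrt{6}}$ ($b = \sqrt{26 + \sqrt{2} \sqrt{-3}} = \sqrt{26 + \sqrt{2} i \sqrt{3}} = \sqrt{26 + i \sqrt{6}} \approx 5.1047 + 0.23993 i$)
$0 \left(3 \cdot 3 \cdot 1 - -4\right) \left(6 + 1\right) + b 16 = 0 \left(3 \cdot 3 \cdot 1 - -4\right) \left(6 + 1\right) + \sqrt{26 + i \sqrt{6}} \cdot 16 = 0 \left(9 \cdot 1 + 4\right) 7 + 16 \sqrt{26 + i \sqrt{6}} = 0 \left(9 + 4\right) 7 + 16 \sqrt{26 + i \sqrt{6}} = 0 \cdot 13 \cdot 7 + 16 \sqrt{26 + i \sqrt{6}} = 0 \cdot 7 + 16 \sqrt{26 + i \sqrt{6}} = 0 + 16 \sqrt{26 + i \sqrt{6}} = 16 \sqrt{26 + i \sqrt{6}}$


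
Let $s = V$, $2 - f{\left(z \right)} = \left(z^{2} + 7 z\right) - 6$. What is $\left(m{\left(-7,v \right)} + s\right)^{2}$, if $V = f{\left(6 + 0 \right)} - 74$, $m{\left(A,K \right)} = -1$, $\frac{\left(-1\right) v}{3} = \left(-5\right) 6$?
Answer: $21025$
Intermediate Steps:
$v = 90$ ($v = - 3 \left(\left(-5\right) 6\right) = \left(-3\right) \left(-30\right) = 90$)
$f{\left(z \right)} = 8 - z^{2} - 7 z$ ($f{\left(z \right)} = 2 - \left(\left(z^{2} + 7 z\right) - 6\right) = 2 - \left(-6 + z^{2} + 7 z\right) = 8 - z^{2} - 7 z$)
$V = -144$ ($V = \left(8 - \left(6 + 0\right)^{2} - 7 \left(6 + 0\right)\right) - 74 = \left(8 - 6^{2} - 42\right) - 74 = \left(8 - 36 - 42\right) - 74 = -70 - 74 = -144$)
$s = -144$
$\left(m{\left(-7,v \right)} + s\right)^{2} = \left(-1 - 144\right)^{2} = \left(-145\right)^{2} = 21025$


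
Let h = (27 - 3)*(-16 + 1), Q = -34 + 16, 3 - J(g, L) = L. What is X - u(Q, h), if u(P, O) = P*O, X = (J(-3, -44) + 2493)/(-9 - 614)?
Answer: -4039580/623 ≈ -6484.1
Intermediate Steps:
J(g, L) = 3 - L
Q = -18
h = -360 (h = 24*(-15) = -360)
X = -2540/623 (X = ((3 - 1*(-44)) + 2493)/(-9 - 614) = ((3 + 44) + 2493)/(-623) = (47 + 2493)*(-1/623) = 2540*(-1/623) = -2540/623 ≈ -4.0770)
u(P, O) = O*P
X - u(Q, h) = -2540/623 - (-360)*(-18) = -2540/623 - 1*6480 = -2540/623 - 6480 = -4039580/623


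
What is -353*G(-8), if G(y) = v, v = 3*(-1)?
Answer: 1059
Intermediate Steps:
v = -3
G(y) = -3
-353*G(-8) = -353*(-3) = 1059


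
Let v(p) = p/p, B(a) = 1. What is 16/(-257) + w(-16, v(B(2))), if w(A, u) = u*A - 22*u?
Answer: -9782/257 ≈ -38.062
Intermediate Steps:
v(p) = 1
w(A, u) = -22*u + A*u (w(A, u) = A*u - 22*u = -22*u + A*u)
16/(-257) + w(-16, v(B(2))) = 16/(-257) + 1*(-22 - 16) = 16*(-1/257) + 1*(-38) = -16/257 - 38 = -9782/257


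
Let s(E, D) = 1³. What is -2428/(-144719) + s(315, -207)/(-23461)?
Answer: 56818589/3395252459 ≈ 0.016735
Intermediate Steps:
s(E, D) = 1
-2428/(-144719) + s(315, -207)/(-23461) = -2428/(-144719) + 1/(-23461) = -2428*(-1/144719) + 1*(-1/23461) = 2428/144719 - 1/23461 = 56818589/3395252459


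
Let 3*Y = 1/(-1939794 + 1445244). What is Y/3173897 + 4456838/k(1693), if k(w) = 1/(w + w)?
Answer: 71062108906402463585399/4708952284050 ≈ 1.5091e+10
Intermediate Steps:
k(w) = 1/(2*w)
Y = -1/1483650 (Y = 1/(3*(-1939794 + 1445244)) = (⅓)/(-494550) = (⅓)*(-1/494550) = -1/1483650 ≈ -6.7401e-7)
Y/3173897 + 4456838/k(1693) = -1/1483650/3173897 + 4456838/(((½)/1693)) = -1/1483650*1/3173897 + 4456838/(((½)*(1/1693))) = -1/4708952284050 + 4456838/(1/3386) = -1/4708952284050 + 4456838*3386 = -1/4708952284050 + 15090853468 = 71062108906402463585399/4708952284050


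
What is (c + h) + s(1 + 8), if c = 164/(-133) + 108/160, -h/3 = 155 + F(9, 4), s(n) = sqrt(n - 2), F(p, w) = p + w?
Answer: -2684249/5320 + sqrt(7) ≈ -501.91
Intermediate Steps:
s(n) = sqrt(-2 + n)
h = -504 (h = -3*(155 + (9 + 4)) = -3*(155 + 13) = -3*168 = -504)
c = -2969/5320 (c = 164*(-1/133) + 108*(1/160) = -164/133 + 27/40 = -2969/5320 ≈ -0.55808)
(c + h) + s(1 + 8) = (-2969/5320 - 504) + sqrt(-2 + (1 + 8)) = -2684249/5320 + sqrt(-2 + 9) = -2684249/5320 + sqrt(7)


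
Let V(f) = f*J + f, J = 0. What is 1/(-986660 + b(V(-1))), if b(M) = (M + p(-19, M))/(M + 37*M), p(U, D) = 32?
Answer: -38/37493111 ≈ -1.0135e-6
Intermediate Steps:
V(f) = f (V(f) = f*0 + f = 0 + f = f)
b(M) = (32 + M)/(38*M) (b(M) = (M + 32)/(M + 37*M) = (32 + M)/((38*M)) = (32 + M)*(1/(38*M)) = (32 + M)/(38*M))
1/(-986660 + b(V(-1))) = 1/(-986660 + (1/38)*(32 - 1)/(-1)) = 1/(-986660 + (1/38)*(-1)*31) = 1/(-986660 - 31/38) = 1/(-37493111/38) = -38/37493111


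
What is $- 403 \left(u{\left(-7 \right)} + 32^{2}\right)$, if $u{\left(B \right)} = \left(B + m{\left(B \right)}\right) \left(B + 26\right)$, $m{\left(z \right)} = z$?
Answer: $-305474$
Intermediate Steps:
$u{\left(B \right)} = 2 B \left(26 + B\right)$ ($u{\left(B \right)} = \left(B + B\right) \left(B + 26\right) = 2 B \left(26 + B\right)$)
$- 403 \left(u{\left(-7 \right)} + 32^{2}\right) = - 403 \left(2 \left(-7\right) \left(26 - 7\right) + 32^{2}\right) = - 403 \left(2 \left(-7\right) 19 + 1024\right) = - 403 \left(-266 + 1024\right) = \left(-403\right) 758 = -305474$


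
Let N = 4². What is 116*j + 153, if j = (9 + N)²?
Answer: 72653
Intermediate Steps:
N = 16
j = 625 (j = (9 + 16)² = 25² = 625)
116*j + 153 = 116*625 + 153 = 72500 + 153 = 72653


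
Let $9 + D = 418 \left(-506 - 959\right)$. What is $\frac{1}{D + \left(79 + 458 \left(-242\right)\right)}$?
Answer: $- \frac{1}{723136} \approx -1.3829 \cdot 10^{-6}$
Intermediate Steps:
$D = -612379$ ($D = -9 + 418 \left(-506 - 959\right) = -9 + 418 \left(-1465\right) = -9 - 612370 = -612379$)
$\frac{1}{D + \left(79 + 458 \left(-242\right)\right)} = \frac{1}{-612379 + \left(79 + 458 \left(-242\right)\right)} = \frac{1}{-612379 + \left(79 - 110836\right)} = \frac{1}{-612379 - 110757} = \frac{1}{-723136} = - \frac{1}{723136}$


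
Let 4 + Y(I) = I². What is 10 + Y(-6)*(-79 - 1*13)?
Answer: -2934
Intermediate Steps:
Y(I) = -4 + I²
10 + Y(-6)*(-79 - 1*13) = 10 + (-4 + (-6)²)*(-79 - 1*13) = 10 + (-4 + 36)*(-79 - 13) = 10 + 32*(-92) = 10 - 2944 = -2934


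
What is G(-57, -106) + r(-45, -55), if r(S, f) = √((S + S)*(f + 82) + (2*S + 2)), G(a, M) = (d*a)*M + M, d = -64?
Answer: -386794 + I*√2518 ≈ -3.8679e+5 + 50.18*I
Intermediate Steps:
G(a, M) = M - 64*M*a (G(a, M) = (-64*a)*M + M = -64*M*a + M = M - 64*M*a)
r(S, f) = √(2 + 2*S + 2*S*(82 + f)) (r(S, f) = √((2*S)*(82 + f) + (2 + 2*S)) = √(2*S*(82 + f) + (2 + 2*S)) = √(2 + 2*S + 2*S*(82 + f)))
G(-57, -106) + r(-45, -55) = -106*(1 - 64*(-57)) + √(2 + 166*(-45) + 2*(-45)*(-55)) = -106*(1 + 3648) + √(2 - 7470 + 4950) = -106*3649 + √(-2518) = -386794 + I*√2518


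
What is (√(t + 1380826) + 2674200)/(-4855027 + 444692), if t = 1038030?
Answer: -534840/882067 - 2*√604714/4410335 ≈ -0.60670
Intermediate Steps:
(√(t + 1380826) + 2674200)/(-4855027 + 444692) = (√(1038030 + 1380826) + 2674200)/(-4855027 + 444692) = (√2418856 + 2674200)/(-4410335) = (2*√604714 + 2674200)*(-1/4410335) = (2674200 + 2*√604714)*(-1/4410335) = -534840/882067 - 2*√604714/4410335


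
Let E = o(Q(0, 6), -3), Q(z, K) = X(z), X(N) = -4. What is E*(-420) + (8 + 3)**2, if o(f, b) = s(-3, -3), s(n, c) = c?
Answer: 1381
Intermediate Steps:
Q(z, K) = -4
o(f, b) = -3
E = -3
E*(-420) + (8 + 3)**2 = -3*(-420) + (8 + 3)**2 = 1260 + 11**2 = 1260 + 121 = 1381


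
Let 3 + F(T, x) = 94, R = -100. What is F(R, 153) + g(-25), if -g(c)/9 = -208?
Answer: 1963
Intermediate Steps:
F(T, x) = 91 (F(T, x) = -3 + 94 = 91)
g(c) = 1872 (g(c) = -9*(-208) = 1872)
F(R, 153) + g(-25) = 91 + 1872 = 1963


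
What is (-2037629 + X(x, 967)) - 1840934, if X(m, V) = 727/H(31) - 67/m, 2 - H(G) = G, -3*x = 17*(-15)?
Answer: -9560721533/2465 ≈ -3.8786e+6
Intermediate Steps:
x = 85 (x = -17*(-15)/3 = -1/3*(-255) = 85)
H(G) = 2 - G
X(m, V) = -727/29 - 67/m (X(m, V) = 727/(2 - 1*31) - 67/m = 727/(2 - 31) - 67/m = 727/(-29) - 67/m = 727*(-1/29) - 67/m = -727/29 - 67/m)
(-2037629 + X(x, 967)) - 1840934 = (-2037629 + (-727/29 - 67/85)) - 1840934 = (-2037629 - 63738/2465) - 1840934 = -5022819223/2465 - 1840934 = -9560721533/2465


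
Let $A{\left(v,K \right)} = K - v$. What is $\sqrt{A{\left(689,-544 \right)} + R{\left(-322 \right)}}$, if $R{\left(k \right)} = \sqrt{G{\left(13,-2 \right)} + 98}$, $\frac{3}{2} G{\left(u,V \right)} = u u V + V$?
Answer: $\frac{\sqrt{-11097 + 3 i \sqrt{1158}}}{3} \approx 0.16152 + 35.114 i$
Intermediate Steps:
$G{\left(u,V \right)} = \frac{2 V}{3} + \frac{2 V u^{2}}{3}$ ($G{\left(u,V \right)} = \frac{2 \left(u u V + V\right)}{3} = \frac{2 \left(u^{2} V + V\right)}{3} = \frac{2 \left(V u^{2} + V\right)}{3} = \frac{2 \left(V + V u^{2}\right)}{3} = \frac{2 V}{3} + \frac{2 V u^{2}}{3}$)
$R{\left(k \right)} = \frac{i \sqrt{1158}}{3}$ ($R{\left(k \right)} = \sqrt{\frac{2}{3} \left(-2\right) \left(1 + 13^{2}\right) + 98} = \sqrt{\frac{2}{3} \left(-2\right) \left(1 + 169\right) + 98} = \sqrt{\frac{2}{3} \left(-2\right) 170 + 98} = \sqrt{- \frac{680}{3} + 98} = \sqrt{- \frac{386}{3}} = \frac{i \sqrt{1158}}{3}$)
$\sqrt{A{\left(689,-544 \right)} + R{\left(-322 \right)}} = \sqrt{\left(-544 - 689\right) + \frac{i \sqrt{1158}}{3}} = \sqrt{-1233 + \frac{i \sqrt{1158}}{3}}$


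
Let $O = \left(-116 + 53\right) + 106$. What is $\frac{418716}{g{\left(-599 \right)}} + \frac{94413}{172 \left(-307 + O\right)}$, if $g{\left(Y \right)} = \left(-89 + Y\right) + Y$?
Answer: $- \frac{64426147}{196768} \approx -327.42$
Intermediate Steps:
$g{\left(Y \right)} = -89 + 2 Y$
$O = 43$ ($O = -63 + 106 = 43$)
$\frac{418716}{g{\left(-599 \right)}} + \frac{94413}{172 \left(-307 + O\right)} = \frac{418716}{-89 + 2 \left(-599\right)} + \frac{94413}{172 \left(-307 + 43\right)} = \frac{418716}{-89 - 1198} + \frac{94413}{172 \left(-264\right)} = \frac{418716}{-1287} + \frac{94413}{-45408} = 418716 \left(- \frac{1}{1287}\right) + 94413 \left(- \frac{1}{45408}\right) = - \frac{46524}{143} - \frac{2861}{1376} = - \frac{64426147}{196768}$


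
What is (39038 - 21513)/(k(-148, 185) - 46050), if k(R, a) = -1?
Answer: -17525/46051 ≈ -0.38056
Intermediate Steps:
(39038 - 21513)/(k(-148, 185) - 46050) = (39038 - 21513)/(-1 - 46050) = 17525/(-46051) = 17525*(-1/46051) = -17525/46051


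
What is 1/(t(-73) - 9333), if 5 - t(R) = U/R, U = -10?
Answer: -73/680954 ≈ -0.00010720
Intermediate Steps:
t(R) = 5 + 10/R (t(R) = 5 - (-10)/R = 5 + 10/R)
1/(t(-73) - 9333) = 1/((5 + 10/(-73)) - 9333) = 1/((5 + 10*(-1/73)) - 9333) = 1/((5 - 10/73) - 9333) = 1/(355/73 - 9333) = 1/(-680954/73) = -73/680954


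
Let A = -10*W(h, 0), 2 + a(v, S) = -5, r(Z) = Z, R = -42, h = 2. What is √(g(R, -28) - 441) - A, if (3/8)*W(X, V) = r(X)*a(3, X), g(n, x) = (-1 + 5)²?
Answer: -1120/3 + 5*I*√17 ≈ -373.33 + 20.616*I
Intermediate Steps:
g(n, x) = 16 (g(n, x) = 4² = 16)
a(v, S) = -7 (a(v, S) = -2 - 5 = -7)
W(X, V) = -56*X/3 (W(X, V) = 8*(X*(-7))/3 = 8*(-7*X)/3 = -56*X/3)
A = 1120/3 (A = -(-560)*2/3 = -10*(-112/3) = 1120/3 ≈ 373.33)
√(g(R, -28) - 441) - A = √(16 - 441) - 1*1120/3 = √(-425) - 1120/3 = 5*I*√17 - 1120/3 = -1120/3 + 5*I*√17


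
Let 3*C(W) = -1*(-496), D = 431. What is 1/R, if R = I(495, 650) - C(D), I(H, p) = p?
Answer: 3/1454 ≈ 0.0020633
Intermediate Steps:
C(W) = 496/3 (C(W) = (-1*(-496))/3 = (⅓)*496 = 496/3)
R = 1454/3 (R = 650 - 1*496/3 = 650 - 496/3 = 1454/3 ≈ 484.67)
1/R = 1/(1454/3) = 3/1454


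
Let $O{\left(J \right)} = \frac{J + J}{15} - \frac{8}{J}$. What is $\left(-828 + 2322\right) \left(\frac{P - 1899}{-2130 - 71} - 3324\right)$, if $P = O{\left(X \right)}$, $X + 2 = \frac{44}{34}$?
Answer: $- \frac{928834860018}{187085} \approx -4.9648 \cdot 10^{6}$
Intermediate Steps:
$X = - \frac{12}{17}$ ($X = -2 + \frac{44}{34} = -2 + 44 \cdot \frac{1}{34} = -2 + \frac{22}{17} = - \frac{12}{17} \approx -0.70588$)
$O{\left(J \right)} = - \frac{8}{J} + \frac{2 J}{15}$ ($O{\left(J \right)} = 2 J \frac{1}{15} - \frac{8}{J} = \frac{2 J}{15} - \frac{8}{J} = - \frac{8}{J} + \frac{2 J}{15}$)
$P = \frac{2866}{255}$ ($P = - \frac{8}{- \frac{12}{17}} + \frac{2}{15} \left(- \frac{12}{17}\right) = \left(-8\right) \left(- \frac{17}{12}\right) - \frac{8}{85} = \frac{34}{3} - \frac{8}{85} = \frac{2866}{255} \approx 11.239$)
$\left(-828 + 2322\right) \left(\frac{P - 1899}{-2130 - 71} - 3324\right) = \left(-828 + 2322\right) \left(\frac{\frac{2866}{255} - 1899}{-2130 - 71} - 3324\right) = 1494 \left(- \frac{481379}{255 \left(-2201\right)} - 3324\right) = 1494 \left(\left(- \frac{481379}{255}\right) \left(- \frac{1}{2201}\right) - 3324\right) = 1494 \left(\frac{481379}{561255} - 3324\right) = 1494 \left(- \frac{1865130241}{561255}\right) = - \frac{928834860018}{187085}$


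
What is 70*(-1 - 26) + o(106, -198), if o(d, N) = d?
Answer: -1784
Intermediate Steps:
70*(-1 - 26) + o(106, -198) = 70*(-1 - 26) + 106 = 70*(-27) + 106 = -1890 + 106 = -1784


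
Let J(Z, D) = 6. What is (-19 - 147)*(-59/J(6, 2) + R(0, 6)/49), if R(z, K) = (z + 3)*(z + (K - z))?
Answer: 230989/147 ≈ 1571.4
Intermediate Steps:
R(z, K) = K*(3 + z) (R(z, K) = (3 + z)*K = K*(3 + z))
(-19 - 147)*(-59/J(6, 2) + R(0, 6)/49) = (-19 - 147)*(-59/6 + (6*(3 + 0))/49) = -166*(-59*⅙ + (6*3)*(1/49)) = -166*(-59/6 + 18*(1/49)) = -166*(-59/6 + 18/49) = -166*(-2783/294) = 230989/147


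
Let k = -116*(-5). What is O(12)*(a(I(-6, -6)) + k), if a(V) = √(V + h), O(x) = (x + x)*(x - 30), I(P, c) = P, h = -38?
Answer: -250560 - 864*I*√11 ≈ -2.5056e+5 - 2865.6*I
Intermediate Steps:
O(x) = 2*x*(-30 + x) (O(x) = (2*x)*(-30 + x) = 2*x*(-30 + x))
k = 580
a(V) = √(-38 + V) (a(V) = √(V - 38) = √(-38 + V))
O(12)*(a(I(-6, -6)) + k) = (2*12*(-30 + 12))*(√(-38 - 6) + 580) = (2*12*(-18))*(√(-44) + 580) = -432*(2*I*√11 + 580) = -432*(580 + 2*I*√11) = -250560 - 864*I*√11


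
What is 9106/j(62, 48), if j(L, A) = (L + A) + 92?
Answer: 4553/101 ≈ 45.079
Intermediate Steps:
j(L, A) = 92 + A + L (j(L, A) = (A + L) + 92 = 92 + A + L)
9106/j(62, 48) = 9106/(92 + 48 + 62) = 9106/202 = 9106*(1/202) = 4553/101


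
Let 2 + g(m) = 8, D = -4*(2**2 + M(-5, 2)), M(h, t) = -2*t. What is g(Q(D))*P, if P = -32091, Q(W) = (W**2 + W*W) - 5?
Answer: -192546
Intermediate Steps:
D = 0 (D = -4*(2**2 - 2*2) = -4*(4 - 4) = -4*0 = 0)
Q(W) = -5 + 2*W**2 (Q(W) = (W**2 + W**2) - 5 = 2*W**2 - 5 = -5 + 2*W**2)
g(m) = 6 (g(m) = -2 + 8 = 6)
g(Q(D))*P = 6*(-32091) = -192546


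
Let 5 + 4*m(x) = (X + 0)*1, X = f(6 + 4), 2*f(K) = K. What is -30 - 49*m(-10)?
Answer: -30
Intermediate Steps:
f(K) = K/2
X = 5 (X = (6 + 4)/2 = (½)*10 = 5)
m(x) = 0 (m(x) = -5/4 + ((5 + 0)*1)/4 = -5/4 + (5*1)/4 = -5/4 + (¼)*5 = -5/4 + 5/4 = 0)
-30 - 49*m(-10) = -30 - 49*0 = -30 + 0 = -30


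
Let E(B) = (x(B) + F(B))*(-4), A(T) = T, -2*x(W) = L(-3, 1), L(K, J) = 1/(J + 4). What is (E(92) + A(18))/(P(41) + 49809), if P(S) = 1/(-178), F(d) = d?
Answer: -311144/44330005 ≈ -0.0070188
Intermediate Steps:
L(K, J) = 1/(4 + J)
x(W) = -⅒ (x(W) = -1/(2*(4 + 1)) = -½/5 = -½*⅕ = -⅒)
P(S) = -1/178
E(B) = ⅖ - 4*B (E(B) = (-⅒ + B)*(-4) = ⅖ - 4*B)
(E(92) + A(18))/(P(41) + 49809) = ((⅖ - 4*92) + 18)/(-1/178 + 49809) = ((⅖ - 368) + 18)/(8866001/178) = (-1838/5 + 18)*(178/8866001) = -1748/5*178/8866001 = -311144/44330005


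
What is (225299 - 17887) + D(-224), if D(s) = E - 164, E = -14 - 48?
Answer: 207186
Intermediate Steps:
E = -62
D(s) = -226 (D(s) = -62 - 164 = -226)
(225299 - 17887) + D(-224) = (225299 - 17887) - 226 = 207412 - 226 = 207186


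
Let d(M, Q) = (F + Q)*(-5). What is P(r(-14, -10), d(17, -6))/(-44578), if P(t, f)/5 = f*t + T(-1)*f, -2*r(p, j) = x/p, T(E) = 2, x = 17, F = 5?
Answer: -1825/1248184 ≈ -0.0014621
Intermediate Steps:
r(p, j) = -17/(2*p)
d(M, Q) = -25 - 5*Q (d(M, Q) = (5 + Q)*(-5) = -25 - 5*Q)
P(t, f) = 10*f + 5*f*t (P(t, f) = 5*(f*t + 2*f) = 5*(2*f + f*t) = 10*f + 5*f*t)
P(r(-14, -10), d(17, -6))/(-44578) = (5*(-25 - 5*(-6))*(2 - 17/2/(-14)))/(-44578) = (5*(-25 + 30)*(2 - 17/2*(-1/14)))*(-1/44578) = (5*5*(2 + 17/28))*(-1/44578) = (5*5*(73/28))*(-1/44578) = (1825/28)*(-1/44578) = -1825/1248184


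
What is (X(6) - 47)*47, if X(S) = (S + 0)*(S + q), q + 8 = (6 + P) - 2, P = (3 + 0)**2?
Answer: 893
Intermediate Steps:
P = 9 (P = 3**2 = 9)
q = 5 (q = -8 + ((6 + 9) - 2) = -8 + (15 - 2) = -8 + 13 = 5)
X(S) = S*(5 + S) (X(S) = (S + 0)*(S + 5) = S*(5 + S))
(X(6) - 47)*47 = (6*(5 + 6) - 47)*47 = (6*11 - 47)*47 = (66 - 47)*47 = 19*47 = 893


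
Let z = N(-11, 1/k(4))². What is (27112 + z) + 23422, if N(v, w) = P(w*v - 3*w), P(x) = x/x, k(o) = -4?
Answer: 50535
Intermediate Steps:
P(x) = 1
N(v, w) = 1
z = 1 (z = 1² = 1)
(27112 + z) + 23422 = (27112 + 1) + 23422 = 27113 + 23422 = 50535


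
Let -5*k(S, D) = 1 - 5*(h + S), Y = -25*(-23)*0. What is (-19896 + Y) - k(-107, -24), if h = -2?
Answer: -98934/5 ≈ -19787.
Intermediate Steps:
Y = 0 (Y = 575*0 = 0)
k(S, D) = -11/5 + S (k(S, D) = -(1 - 5*(-2 + S))/5 = -(1 + (10 - 5*S))/5 = -(11 - 5*S)/5 = -11/5 + S)
(-19896 + Y) - k(-107, -24) = (-19896 + 0) - (-11/5 - 107) = -19896 - 1*(-546/5) = -19896 + 546/5 = -98934/5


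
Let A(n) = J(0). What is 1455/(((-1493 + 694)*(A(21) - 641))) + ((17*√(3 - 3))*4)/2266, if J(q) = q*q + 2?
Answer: 485/170187 ≈ 0.0028498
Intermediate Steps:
J(q) = 2 + q² (J(q) = q² + 2 = 2 + q²)
A(n) = 2 (A(n) = 2 + 0² = 2 + 0 = 2)
1455/(((-1493 + 694)*(A(21) - 641))) + ((17*√(3 - 3))*4)/2266 = 1455/(((-1493 + 694)*(2 - 641))) + ((17*√(3 - 3))*4)/2266 = 1455/((-799*(-639))) + ((17*√0)*4)*(1/2266) = 1455/510561 + ((17*0)*4)*(1/2266) = 1455*(1/510561) + (0*4)*(1/2266) = 485/170187 + 0*(1/2266) = 485/170187 + 0 = 485/170187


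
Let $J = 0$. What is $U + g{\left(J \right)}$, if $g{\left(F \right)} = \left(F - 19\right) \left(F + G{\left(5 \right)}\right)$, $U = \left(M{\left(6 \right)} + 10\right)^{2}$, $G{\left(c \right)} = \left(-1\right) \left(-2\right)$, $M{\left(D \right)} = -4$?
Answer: $-2$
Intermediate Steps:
$G{\left(c \right)} = 2$
$U = 36$ ($U = \left(-4 + 10\right)^{2} = 6^{2} = 36$)
$g{\left(F \right)} = \left(-19 + F\right) \left(2 + F\right)$ ($g{\left(F \right)} = \left(F - 19\right) \left(F + 2\right) = \left(-19 + F\right) \left(2 + F\right)$)
$U + g{\left(J \right)} = 36 - \left(38 - 0^{2}\right) = 36 + \left(-38 + 0 + 0\right) = 36 - 38 = -2$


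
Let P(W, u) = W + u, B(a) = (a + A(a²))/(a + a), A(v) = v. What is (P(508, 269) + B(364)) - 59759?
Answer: -117599/2 ≈ -58800.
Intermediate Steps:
B(a) = (a + a²)/(2*a) (B(a) = (a + a²)/(a + a) = (a + a²)/((2*a)) = (a + a²)*(1/(2*a)) = (a + a²)/(2*a))
(P(508, 269) + B(364)) - 59759 = ((508 + 269) + (½ + (½)*364)) - 59759 = (777 + (½ + 182)) - 59759 = (777 + 365/2) - 59759 = 1919/2 - 59759 = -117599/2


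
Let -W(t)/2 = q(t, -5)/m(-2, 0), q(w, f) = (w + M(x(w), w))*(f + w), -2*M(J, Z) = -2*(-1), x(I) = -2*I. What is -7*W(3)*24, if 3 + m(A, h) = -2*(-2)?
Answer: -1344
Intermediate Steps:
m(A, h) = 1 (m(A, h) = -3 - 2*(-2) = -3 + 4 = 1)
M(J, Z) = -1 (M(J, Z) = -(-1)*(-1) = -½*2 = -1)
q(w, f) = (-1 + w)*(f + w) (q(w, f) = (w - 1)*(f + w) = (-1 + w)*(f + w))
W(t) = -10 - 2*t² + 12*t (W(t) = -2*(t² - 1*(-5) - t - 5*t)/1 = -2*(t² + 5 - t - 5*t) = -2*(5 + t² - 6*t) = -10 - 2*t² + 12*t)
-7*W(3)*24 = -7*(-10 - 2*3² + 12*3)*24 = -7*(-10 - 2*9 + 36)*24 = -7*(-10 - 18 + 36)*24 = -7*8*24 = -56*24 = -1344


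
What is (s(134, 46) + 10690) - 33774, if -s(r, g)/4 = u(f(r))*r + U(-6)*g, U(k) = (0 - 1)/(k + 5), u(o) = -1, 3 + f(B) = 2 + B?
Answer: -22732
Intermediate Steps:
f(B) = -1 + B (f(B) = -3 + (2 + B) = -1 + B)
U(k) = -1/(5 + k)
s(r, g) = -4*g + 4*r (s(r, g) = -4*(-r + (-1/(5 - 6))*g) = -4*(-r + (-1/(-1))*g) = -4*(-r + (-1*(-1))*g) = -4*(-r + 1*g) = -4*(-r + g) = -4*(g - r) = -4*g + 4*r)
(s(134, 46) + 10690) - 33774 = ((-4*46 + 4*134) + 10690) - 33774 = ((-184 + 536) + 10690) - 33774 = (352 + 10690) - 33774 = 11042 - 33774 = -22732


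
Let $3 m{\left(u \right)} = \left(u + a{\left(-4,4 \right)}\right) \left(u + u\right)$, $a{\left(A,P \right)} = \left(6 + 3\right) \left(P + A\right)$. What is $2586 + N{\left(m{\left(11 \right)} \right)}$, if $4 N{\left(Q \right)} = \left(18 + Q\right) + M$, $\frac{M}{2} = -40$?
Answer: $\frac{7772}{3} \approx 2590.7$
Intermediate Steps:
$M = -80$ ($M = 2 \left(-40\right) = -80$)
$a{\left(A,P \right)} = 9 A + 9 P$ ($a{\left(A,P \right)} = 9 \left(A + P\right) = 9 A + 9 P$)
$m{\left(u \right)} = \frac{2 u^{2}}{3}$ ($m{\left(u \right)} = \frac{\left(u + \left(9 \left(-4\right) + 9 \cdot 4\right)\right) \left(u + u\right)}{3} = \frac{\left(u + \left(-36 + 36\right)\right) 2 u}{3} = \frac{\left(u + 0\right) 2 u}{3} = \frac{u 2 u}{3} = \frac{2 u^{2}}{3}$)
$N{\left(Q \right)} = - \frac{31}{2} + \frac{Q}{4}$ ($N{\left(Q \right)} = \frac{\left(18 + Q\right) - 80}{4} = \frac{-62 + Q}{4} = - \frac{31}{2} + \frac{Q}{4}$)
$2586 + N{\left(m{\left(11 \right)} \right)} = 2586 - \left(\frac{31}{2} - \frac{\frac{2}{3} \cdot 11^{2}}{4}\right) = 2586 - \left(\frac{31}{2} - \frac{\frac{2}{3} \cdot 121}{4}\right) = 2586 + \left(- \frac{31}{2} + \frac{1}{4} \cdot \frac{242}{3}\right) = 2586 + \left(- \frac{31}{2} + \frac{121}{6}\right) = 2586 + \frac{14}{3} = \frac{7772}{3}$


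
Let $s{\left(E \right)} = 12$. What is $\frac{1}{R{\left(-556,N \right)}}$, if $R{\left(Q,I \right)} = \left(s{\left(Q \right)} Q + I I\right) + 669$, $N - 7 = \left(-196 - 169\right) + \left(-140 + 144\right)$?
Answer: $\frac{1}{119313} \approx 8.3813 \cdot 10^{-6}$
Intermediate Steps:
$N = -354$ ($N = 7 + \left(\left(-196 - 169\right) + \left(-140 + 144\right)\right) = 7 + \left(-365 + 4\right) = 7 - 361 = -354$)
$R{\left(Q,I \right)} = 669 + I^{2} + 12 Q$ ($R{\left(Q,I \right)} = \left(12 Q + I I\right) + 669 = \left(12 Q + I^{2}\right) + 669 = \left(I^{2} + 12 Q\right) + 669 = 669 + I^{2} + 12 Q$)
$\frac{1}{R{\left(-556,N \right)}} = \frac{1}{669 + \left(-354\right)^{2} + 12 \left(-556\right)} = \frac{1}{669 + 125316 - 6672} = \frac{1}{119313}$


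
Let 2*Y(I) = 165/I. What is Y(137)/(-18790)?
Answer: -33/1029692 ≈ -3.2048e-5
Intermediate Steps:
Y(I) = 165/(2*I) (Y(I) = (165/I)/2 = 165/(2*I))
Y(137)/(-18790) = ((165/2)/137)/(-18790) = ((165/2)*(1/137))*(-1/18790) = (165/274)*(-1/18790) = -33/1029692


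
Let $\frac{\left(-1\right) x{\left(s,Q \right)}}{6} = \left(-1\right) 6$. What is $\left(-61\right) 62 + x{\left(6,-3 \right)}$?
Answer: $-3746$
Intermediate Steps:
$x{\left(s,Q \right)} = 36$ ($x{\left(s,Q \right)} = - 6 \left(\left(-1\right) 6\right) = \left(-6\right) \left(-6\right) = 36$)
$\left(-61\right) 62 + x{\left(6,-3 \right)} = \left(-61\right) 62 + 36 = -3782 + 36 = -3746$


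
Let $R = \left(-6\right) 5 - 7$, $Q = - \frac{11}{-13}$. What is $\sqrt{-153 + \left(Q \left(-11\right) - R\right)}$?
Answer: $\frac{3 i \sqrt{2353}}{13} \approx 11.194 i$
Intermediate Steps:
$Q = \frac{11}{13}$ ($Q = \left(-11\right) \left(- \frac{1}{13}\right) = \frac{11}{13} \approx 0.84615$)
$R = -37$ ($R = -30 - 7 = -37$)
$\sqrt{-153 + \left(Q \left(-11\right) - R\right)} = \sqrt{-153 + \left(\frac{11}{13} \left(-11\right) - -37\right)} = \sqrt{-153 + \left(- \frac{121}{13} + 37\right)} = \sqrt{-153 + \frac{360}{13}} = \sqrt{- \frac{1629}{13}} = \frac{3 i \sqrt{2353}}{13}$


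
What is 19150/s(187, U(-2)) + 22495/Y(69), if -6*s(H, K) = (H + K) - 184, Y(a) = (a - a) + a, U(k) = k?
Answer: -7905605/69 ≈ -1.1457e+5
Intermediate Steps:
Y(a) = a (Y(a) = 0 + a = a)
s(H, K) = 92/3 - H/6 - K/6 (s(H, K) = -((H + K) - 184)/6 = -(-184 + H + K)/6 = 92/3 - H/6 - K/6)
19150/s(187, U(-2)) + 22495/Y(69) = 19150/(92/3 - ⅙*187 - ⅙*(-2)) + 22495/69 = 19150/(92/3 - 187/6 + ⅓) + 22495*(1/69) = 19150/(-⅙) + 22495/69 = 19150*(-6) + 22495/69 = -114900 + 22495/69 = -7905605/69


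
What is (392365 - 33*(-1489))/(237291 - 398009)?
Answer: -220751/80359 ≈ -2.7471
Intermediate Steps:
(392365 - 33*(-1489))/(237291 - 398009) = (392365 + 49137)/(-160718) = 441502*(-1/160718) = -220751/80359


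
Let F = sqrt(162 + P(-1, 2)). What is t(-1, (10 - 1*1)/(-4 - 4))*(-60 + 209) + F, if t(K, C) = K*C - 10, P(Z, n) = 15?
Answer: -10579/8 + sqrt(177) ≈ -1309.1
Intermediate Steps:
F = sqrt(177) (F = sqrt(162 + 15) = sqrt(177) ≈ 13.304)
t(K, C) = -10 + C*K (t(K, C) = C*K - 10 = -10 + C*K)
t(-1, (10 - 1*1)/(-4 - 4))*(-60 + 209) + F = (-10 + ((10 - 1*1)/(-4 - 4))*(-1))*(-60 + 209) + sqrt(177) = (-10 + ((10 - 1)/(-8))*(-1))*149 + sqrt(177) = (-10 + (9*(-1/8))*(-1))*149 + sqrt(177) = (-10 - 9/8*(-1))*149 + sqrt(177) = (-10 + 9/8)*149 + sqrt(177) = -71/8*149 + sqrt(177) = -10579/8 + sqrt(177)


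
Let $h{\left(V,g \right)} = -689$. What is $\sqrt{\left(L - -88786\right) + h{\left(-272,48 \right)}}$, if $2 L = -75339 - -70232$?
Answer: $\frac{\sqrt{342174}}{2} \approx 292.48$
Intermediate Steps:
$L = - \frac{5107}{2}$ ($L = \frac{-75339 - -70232}{2} = \frac{-75339 + 70232}{2} = \frac{1}{2} \left(-5107\right) = - \frac{5107}{2} \approx -2553.5$)
$\sqrt{\left(L - -88786\right) + h{\left(-272,48 \right)}} = \sqrt{\left(- \frac{5107}{2} - -88786\right) - 689} = \sqrt{\left(- \frac{5107}{2} + 88786\right) - 689} = \sqrt{\frac{172465}{2} - 689} = \sqrt{\frac{171087}{2}} = \frac{\sqrt{342174}}{2}$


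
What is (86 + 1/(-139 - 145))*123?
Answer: 3004029/284 ≈ 10578.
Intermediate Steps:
(86 + 1/(-139 - 145))*123 = (86 + 1/(-284))*123 = (86 - 1/284)*123 = (24423/284)*123 = 3004029/284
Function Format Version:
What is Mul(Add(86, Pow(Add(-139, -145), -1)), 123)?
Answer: Rational(3004029, 284) ≈ 10578.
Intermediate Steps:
Mul(Add(86, Pow(Add(-139, -145), -1)), 123) = Mul(Add(86, Pow(-284, -1)), 123) = Mul(Add(86, Rational(-1, 284)), 123) = Mul(Rational(24423, 284), 123) = Rational(3004029, 284)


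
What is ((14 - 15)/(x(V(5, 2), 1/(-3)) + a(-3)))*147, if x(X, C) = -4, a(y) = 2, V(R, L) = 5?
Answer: 147/2 ≈ 73.500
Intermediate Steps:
((14 - 15)/(x(V(5, 2), 1/(-3)) + a(-3)))*147 = ((14 - 15)/(-4 + 2))*147 = -1/(-2)*147 = -1*(-½)*147 = (½)*147 = 147/2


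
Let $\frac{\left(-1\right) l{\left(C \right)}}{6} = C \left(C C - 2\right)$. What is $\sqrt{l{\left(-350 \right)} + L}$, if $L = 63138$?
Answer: $3 \sqrt{28589882} \approx 16041.0$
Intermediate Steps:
$l{\left(C \right)} = - 6 C \left(-2 + C^{2}\right)$ ($l{\left(C \right)} = - 6 C \left(C C - 2\right) = - 6 C \left(C^{2} - 2\right) = - 6 C \left(-2 + C^{2}\right)$)
$\sqrt{l{\left(-350 \right)} + L} = \sqrt{6 \left(-350\right) \left(2 - \left(-350\right)^{2}\right) + 63138} = \sqrt{6 \left(-350\right) \left(2 - 122500\right) + 63138} = \sqrt{6 \left(-350\right) \left(-122498\right) + 63138} = \sqrt{257245800 + 63138} = \sqrt{257308938} = 3 \sqrt{28589882}$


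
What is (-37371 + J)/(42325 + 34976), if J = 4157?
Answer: -33214/77301 ≈ -0.42967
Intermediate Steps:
(-37371 + J)/(42325 + 34976) = (-37371 + 4157)/(42325 + 34976) = -33214/77301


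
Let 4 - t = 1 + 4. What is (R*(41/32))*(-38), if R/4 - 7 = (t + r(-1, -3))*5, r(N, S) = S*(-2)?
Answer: -6232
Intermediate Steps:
t = -1 (t = 4 - (1 + 4) = 4 - 1*5 = 4 - 5 = -1)
r(N, S) = -2*S
R = 128 (R = 28 + 4*((-1 - 2*(-3))*5) = 28 + 4*((-1 + 6)*5) = 28 + 4*(5*5) = 28 + 4*25 = 28 + 100 = 128)
(R*(41/32))*(-38) = (128*(41/32))*(-38) = 164*(-38) = -6232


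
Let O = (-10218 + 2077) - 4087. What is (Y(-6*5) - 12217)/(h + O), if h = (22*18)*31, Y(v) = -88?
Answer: -12305/48 ≈ -256.35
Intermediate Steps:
O = -12228 (O = -8141 - 4087 = -12228)
h = 12276 (h = 396*31 = 12276)
(Y(-6*5) - 12217)/(h + O) = (-88 - 12217)/(12276 - 12228) = -12305/48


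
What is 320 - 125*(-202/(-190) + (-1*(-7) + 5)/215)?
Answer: 147165/817 ≈ 180.13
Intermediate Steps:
320 - 125*(-202/(-190) + (-1*(-7) + 5)/215) = 320 - 125*(-202*(-1/190) + (7 + 5)*(1/215)) = 320 - 125*(101/95 + 12*(1/215)) = 320 - 125*(101/95 + 12/215) = 320 - 125*4571/4085 = 320 - 114275/817 = 147165/817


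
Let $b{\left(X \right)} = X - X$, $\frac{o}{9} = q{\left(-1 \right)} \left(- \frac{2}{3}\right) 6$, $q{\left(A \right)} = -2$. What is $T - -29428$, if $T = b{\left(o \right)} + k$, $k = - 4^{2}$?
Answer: $29412$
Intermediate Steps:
$k = -16$ ($k = \left(-1\right) 16 = -16$)
$o = 72$ ($o = 9 - 2 \left(- \frac{2}{3}\right) 6 = 9 - 2 \left(\left(-2\right) \frac{1}{3}\right) 6 = 9 \left(-2\right) \left(- \frac{2}{3}\right) 6 = 9 \cdot \frac{4}{3} \cdot 6 = 9 \cdot 8 = 72$)
$b{\left(X \right)} = 0$
$T = -16$ ($T = 0 - 16 = -16$)
$T - -29428 = -16 - -29428 = -16 + 29428 = 29412$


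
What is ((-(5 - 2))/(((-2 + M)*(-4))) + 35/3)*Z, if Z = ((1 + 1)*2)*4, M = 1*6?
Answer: 569/3 ≈ 189.67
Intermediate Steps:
M = 6
Z = 16 (Z = (2*2)*4 = 4*4 = 16)
((-(5 - 2))/(((-2 + M)*(-4))) + 35/3)*Z = ((-(5 - 2))/(((-2 + 6)*(-4))) + 35/3)*16 = ((-1*3)/((4*(-4))) + 35*(⅓))*16 = (-3/(-16) + 35/3)*16 = (-3*(-1/16) + 35/3)*16 = (3/16 + 35/3)*16 = (569/48)*16 = 569/3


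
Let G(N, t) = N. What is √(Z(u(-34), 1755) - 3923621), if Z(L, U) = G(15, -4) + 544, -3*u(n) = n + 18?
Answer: 11*I*√32422 ≈ 1980.7*I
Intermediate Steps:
u(n) = -6 - n/3 (u(n) = -(n + 18)/3 = -(18 + n)/3 = -6 - n/3)
Z(L, U) = 559 (Z(L, U) = 15 + 544 = 559)
√(Z(u(-34), 1755) - 3923621) = √(559 - 3923621) = √(-3923062) = 11*I*√32422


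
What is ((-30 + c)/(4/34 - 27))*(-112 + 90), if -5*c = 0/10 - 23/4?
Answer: -107899/4570 ≈ -23.610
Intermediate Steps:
c = 23/20 (c = -(0/10 - 23/4)/5 = -(0*(⅒) - 23*¼)/5 = -(0 - 23/4)/5 = -⅕*(-23/4) = 23/20 ≈ 1.1500)
((-30 + c)/(4/34 - 27))*(-112 + 90) = ((-30 + 23/20)/(4/34 - 27))*(-112 + 90) = -577/(20*(4*(1/34) - 27))*(-22) = -577/(20*(2/17 - 27))*(-22) = -577/(20*(-457/17))*(-22) = -577/20*(-17/457)*(-22) = (9809/9140)*(-22) = -107899/4570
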